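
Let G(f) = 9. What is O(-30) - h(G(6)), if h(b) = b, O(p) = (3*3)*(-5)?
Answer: -54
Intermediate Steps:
O(p) = -45 (O(p) = 9*(-5) = -45)
O(-30) - h(G(6)) = -45 - 1*9 = -45 - 9 = -54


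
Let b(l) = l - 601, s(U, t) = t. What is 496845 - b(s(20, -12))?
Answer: 497458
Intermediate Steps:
b(l) = -601 + l
496845 - b(s(20, -12)) = 496845 - (-601 - 12) = 496845 - 1*(-613) = 496845 + 613 = 497458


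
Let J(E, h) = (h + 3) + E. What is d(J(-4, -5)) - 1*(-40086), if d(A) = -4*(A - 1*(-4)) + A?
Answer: 40088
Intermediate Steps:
J(E, h) = 3 + E + h (J(E, h) = (3 + h) + E = 3 + E + h)
d(A) = -16 - 3*A (d(A) = -4*(A + 4) + A = -4*(4 + A) + A = (-16 - 4*A) + A = -16 - 3*A)
d(J(-4, -5)) - 1*(-40086) = (-16 - 3*(3 - 4 - 5)) - 1*(-40086) = (-16 - 3*(-6)) + 40086 = (-16 + 18) + 40086 = 2 + 40086 = 40088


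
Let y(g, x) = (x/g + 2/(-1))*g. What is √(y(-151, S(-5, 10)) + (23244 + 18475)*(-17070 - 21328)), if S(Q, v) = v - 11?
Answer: I*√1601925861 ≈ 40024.0*I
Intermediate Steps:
S(Q, v) = -11 + v
y(g, x) = g*(-2 + x/g) (y(g, x) = (x/g + 2*(-1))*g = (x/g - 2)*g = (-2 + x/g)*g = g*(-2 + x/g))
√(y(-151, S(-5, 10)) + (23244 + 18475)*(-17070 - 21328)) = √(((-11 + 10) - 2*(-151)) + (23244 + 18475)*(-17070 - 21328)) = √((-1 + 302) + 41719*(-38398)) = √(301 - 1601926162) = √(-1601925861) = I*√1601925861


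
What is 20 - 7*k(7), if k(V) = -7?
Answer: 69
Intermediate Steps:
20 - 7*k(7) = 20 - 7*(-7) = 20 + 49 = 69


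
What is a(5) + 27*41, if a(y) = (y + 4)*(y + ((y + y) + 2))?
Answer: 1260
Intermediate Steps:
a(y) = (2 + 3*y)*(4 + y) (a(y) = (4 + y)*(y + (2*y + 2)) = (4 + y)*(y + (2 + 2*y)) = (4 + y)*(2 + 3*y) = (2 + 3*y)*(4 + y))
a(5) + 27*41 = (8 + 3*5² + 14*5) + 27*41 = (8 + 3*25 + 70) + 1107 = (8 + 75 + 70) + 1107 = 153 + 1107 = 1260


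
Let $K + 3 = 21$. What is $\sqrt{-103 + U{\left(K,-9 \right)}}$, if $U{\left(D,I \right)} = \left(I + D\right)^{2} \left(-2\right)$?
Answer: $i \sqrt{265} \approx 16.279 i$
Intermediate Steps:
$K = 18$ ($K = -3 + 21 = 18$)
$U{\left(D,I \right)} = - 2 \left(D + I\right)^{2}$ ($U{\left(D,I \right)} = \left(D + I\right)^{2} \left(-2\right) = - 2 \left(D + I\right)^{2}$)
$\sqrt{-103 + U{\left(K,-9 \right)}} = \sqrt{-103 - 2 \left(18 - 9\right)^{2}} = \sqrt{-103 - 2 \cdot 9^{2}} = \sqrt{-103 - 162} = \sqrt{-265} = i \sqrt{265}$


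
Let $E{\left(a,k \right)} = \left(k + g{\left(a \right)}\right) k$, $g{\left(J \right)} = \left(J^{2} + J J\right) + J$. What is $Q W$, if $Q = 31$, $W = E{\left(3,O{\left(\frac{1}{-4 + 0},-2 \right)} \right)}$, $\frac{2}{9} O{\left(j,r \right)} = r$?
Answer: $-3348$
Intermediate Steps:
$g{\left(J \right)} = J + 2 J^{2}$ ($g{\left(J \right)} = \left(J^{2} + J^{2}\right) + J = 2 J^{2} + J = J + 2 J^{2}$)
$O{\left(j,r \right)} = \frac{9 r}{2}$
$E{\left(a,k \right)} = k \left(k + a \left(1 + 2 a\right)\right)$ ($E{\left(a,k \right)} = \left(k + a \left(1 + 2 a\right)\right) k = k \left(k + a \left(1 + 2 a\right)\right)$)
$W = -108$ ($W = \frac{9}{2} \left(-2\right) \left(\frac{9}{2} \left(-2\right) + 3 \left(1 + 2 \cdot 3\right)\right) = - 9 \left(-9 + 3 \left(1 + 6\right)\right) = - 9 \left(-9 + 3 \cdot 7\right) = - 9 \left(-9 + 21\right) = \left(-9\right) 12 = -108$)
$Q W = 31 \left(-108\right) = -3348$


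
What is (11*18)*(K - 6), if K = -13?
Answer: -3762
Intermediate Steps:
(11*18)*(K - 6) = (11*18)*(-13 - 6) = 198*(-19) = -3762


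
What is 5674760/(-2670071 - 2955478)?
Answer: -5674760/5625549 ≈ -1.0087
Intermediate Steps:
5674760/(-2670071 - 2955478) = 5674760/(-5625549) = 5674760*(-1/5625549) = -5674760/5625549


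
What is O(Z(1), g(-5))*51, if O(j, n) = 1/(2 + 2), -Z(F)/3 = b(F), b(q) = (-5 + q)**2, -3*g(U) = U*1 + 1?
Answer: 51/4 ≈ 12.750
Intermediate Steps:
g(U) = -1/3 - U/3 (g(U) = -(U*1 + 1)/3 = -(U + 1)/3 = -(1 + U)/3 = -1/3 - U/3)
Z(F) = -3*(-5 + F)**2
O(j, n) = 1/4
O(Z(1), g(-5))*51 = (1/4)*51 = 51/4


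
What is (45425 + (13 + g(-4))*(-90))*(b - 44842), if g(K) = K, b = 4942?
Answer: -1780138500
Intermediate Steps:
(45425 + (13 + g(-4))*(-90))*(b - 44842) = (45425 + (13 - 4)*(-90))*(4942 - 44842) = (45425 + 9*(-90))*(-39900) = (45425 - 810)*(-39900) = 44615*(-39900) = -1780138500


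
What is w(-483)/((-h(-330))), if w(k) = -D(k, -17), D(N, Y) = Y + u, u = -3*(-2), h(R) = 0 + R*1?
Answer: 1/30 ≈ 0.033333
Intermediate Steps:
h(R) = R (h(R) = 0 + R = R)
u = 6
D(N, Y) = 6 + Y (D(N, Y) = Y + 6 = 6 + Y)
w(k) = 11 (w(k) = -(6 - 17) = -1*(-11) = 11)
w(-483)/((-h(-330))) = 11/((-1*(-330))) = 11/330 = 11*(1/330) = 1/30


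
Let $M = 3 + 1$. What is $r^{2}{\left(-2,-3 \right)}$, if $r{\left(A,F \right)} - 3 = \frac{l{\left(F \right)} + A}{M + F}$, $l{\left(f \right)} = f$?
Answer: $4$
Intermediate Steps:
$M = 4$
$r{\left(A,F \right)} = 3 + \frac{A + F}{4 + F}$ ($r{\left(A,F \right)} = 3 + \frac{F + A}{4 + F} = 3 + \frac{A + F}{4 + F}$)
$r^{2}{\left(-2,-3 \right)} = \left(\frac{12 - 2 + 4 \left(-3\right)}{4 - 3}\right)^{2} = \left(\frac{12 - 2 - 12}{1}\right)^{2} = \left(1 \left(-2\right)\right)^{2} = \left(-2\right)^{2} = 4$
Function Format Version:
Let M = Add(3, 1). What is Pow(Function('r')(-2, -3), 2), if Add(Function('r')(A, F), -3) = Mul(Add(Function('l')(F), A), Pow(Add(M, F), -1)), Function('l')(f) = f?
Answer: 4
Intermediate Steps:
M = 4
Function('r')(A, F) = Add(3, Mul(Pow(Add(4, F), -1), Add(A, F))) (Function('r')(A, F) = Add(3, Mul(Add(F, A), Pow(Add(4, F), -1))) = Add(3, Mul(Add(A, F), Pow(Add(4, F), -1))) = Add(3, Mul(Pow(Add(4, F), -1), Add(A, F))))
Pow(Function('r')(-2, -3), 2) = Pow(Mul(Pow(Add(4, -3), -1), Add(12, -2, Mul(4, -3))), 2) = Pow(Mul(Pow(1, -1), Add(12, -2, -12)), 2) = Pow(Mul(1, -2), 2) = Pow(-2, 2) = 4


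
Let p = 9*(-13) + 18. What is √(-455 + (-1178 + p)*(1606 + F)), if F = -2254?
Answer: √827041 ≈ 909.42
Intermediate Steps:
p = -99 (p = -117 + 18 = -99)
√(-455 + (-1178 + p)*(1606 + F)) = √(-455 + (-1178 - 99)*(1606 - 2254)) = √(-455 - 1277*(-648)) = √(-455 + 827496) = √827041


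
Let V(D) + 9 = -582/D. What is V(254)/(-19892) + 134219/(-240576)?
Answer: -84682581553/151940824896 ≈ -0.55734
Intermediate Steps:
V(D) = -9 - 582/D
V(254)/(-19892) + 134219/(-240576) = (-9 - 582/254)/(-19892) + 134219/(-240576) = (-9 - 582*1/254)*(-1/19892) + 134219*(-1/240576) = (-9 - 291/127)*(-1/19892) - 134219/240576 = -1434/127*(-1/19892) - 134219/240576 = 717/1263142 - 134219/240576 = -84682581553/151940824896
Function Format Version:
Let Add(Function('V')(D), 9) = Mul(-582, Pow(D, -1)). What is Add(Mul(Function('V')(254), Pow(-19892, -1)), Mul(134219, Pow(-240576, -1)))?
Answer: Rational(-84682581553, 151940824896) ≈ -0.55734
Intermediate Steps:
Function('V')(D) = Add(-9, Mul(-582, Pow(D, -1)))
Add(Mul(Function('V')(254), Pow(-19892, -1)), Mul(134219, Pow(-240576, -1))) = Add(Mul(Add(-9, Mul(-582, Pow(254, -1))), Pow(-19892, -1)), Mul(134219, Pow(-240576, -1))) = Add(Mul(Add(-9, Mul(-582, Rational(1, 254))), Rational(-1, 19892)), Mul(134219, Rational(-1, 240576))) = Add(Mul(Add(-9, Rational(-291, 127)), Rational(-1, 19892)), Rational(-134219, 240576)) = Add(Mul(Rational(-1434, 127), Rational(-1, 19892)), Rational(-134219, 240576)) = Add(Rational(717, 1263142), Rational(-134219, 240576)) = Rational(-84682581553, 151940824896)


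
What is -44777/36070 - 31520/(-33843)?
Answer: -378461611/1220717010 ≈ -0.31003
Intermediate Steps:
-44777/36070 - 31520/(-33843) = -44777*1/36070 - 31520*(-1/33843) = -44777/36070 + 31520/33843 = -378461611/1220717010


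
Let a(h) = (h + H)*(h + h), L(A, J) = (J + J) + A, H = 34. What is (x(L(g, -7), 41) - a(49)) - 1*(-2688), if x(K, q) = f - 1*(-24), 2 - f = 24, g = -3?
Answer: -5444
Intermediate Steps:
f = -22 (f = 2 - 1*24 = 2 - 24 = -22)
L(A, J) = A + 2*J (L(A, J) = 2*J + A = A + 2*J)
a(h) = 2*h*(34 + h) (a(h) = (h + 34)*(h + h) = (34 + h)*(2*h) = 2*h*(34 + h))
x(K, q) = 2 (x(K, q) = -22 - 1*(-24) = -22 + 24 = 2)
(x(L(g, -7), 41) - a(49)) - 1*(-2688) = (2 - 2*49*(34 + 49)) - 1*(-2688) = (2 - 2*49*83) + 2688 = (2 - 1*8134) + 2688 = (2 - 8134) + 2688 = -8132 + 2688 = -5444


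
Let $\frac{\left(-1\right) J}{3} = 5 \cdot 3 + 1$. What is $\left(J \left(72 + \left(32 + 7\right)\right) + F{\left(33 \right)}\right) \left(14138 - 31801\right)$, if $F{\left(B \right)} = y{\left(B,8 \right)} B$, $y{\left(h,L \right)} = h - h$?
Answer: $94108464$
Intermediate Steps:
$y{\left(h,L \right)} = 0$
$J = -48$ ($J = - 3 \left(5 \cdot 3 + 1\right) = - 3 \left(15 + 1\right) = \left(-3\right) 16 = -48$)
$F{\left(B \right)} = 0$ ($F{\left(B \right)} = 0 B = 0$)
$\left(J \left(72 + \left(32 + 7\right)\right) + F{\left(33 \right)}\right) \left(14138 - 31801\right) = \left(- 48 \left(72 + \left(32 + 7\right)\right) + 0\right) \left(14138 - 31801\right) = \left(- 48 \left(72 + 39\right) + 0\right) \left(-17663\right) = \left(\left(-48\right) 111 + 0\right) \left(-17663\right) = \left(-5328 + 0\right) \left(-17663\right) = \left(-5328\right) \left(-17663\right) = 94108464$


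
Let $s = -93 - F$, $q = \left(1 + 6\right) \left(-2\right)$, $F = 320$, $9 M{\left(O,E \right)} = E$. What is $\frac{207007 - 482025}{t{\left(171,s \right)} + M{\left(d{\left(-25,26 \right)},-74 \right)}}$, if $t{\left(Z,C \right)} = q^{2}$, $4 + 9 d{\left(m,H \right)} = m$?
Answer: $- \frac{1237581}{845} \approx -1464.6$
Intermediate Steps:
$d{\left(m,H \right)} = - \frac{4}{9} + \frac{m}{9}$
$M{\left(O,E \right)} = \frac{E}{9}$
$q = -14$ ($q = 7 \left(-2\right) = -14$)
$s = -413$ ($s = -93 - 320 = -413$)
$t{\left(Z,C \right)} = 196$ ($t{\left(Z,C \right)} = \left(-14\right)^{2} = 196$)
$\frac{207007 - 482025}{t{\left(171,s \right)} + M{\left(d{\left(-25,26 \right)},-74 \right)}} = \frac{207007 - 482025}{196 + \frac{1}{9} \left(-74\right)} = - \frac{275018}{196 - \frac{74}{9}} = - \frac{275018}{\frac{1690}{9}} = \left(-275018\right) \frac{9}{1690} = - \frac{1237581}{845}$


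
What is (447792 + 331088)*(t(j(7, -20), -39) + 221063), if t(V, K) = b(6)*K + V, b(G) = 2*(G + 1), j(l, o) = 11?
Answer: 171764848640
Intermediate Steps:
b(G) = 2 + 2*G (b(G) = 2*(1 + G) = 2 + 2*G)
t(V, K) = V + 14*K (t(V, K) = (2 + 2*6)*K + V = (2 + 12)*K + V = 14*K + V = V + 14*K)
(447792 + 331088)*(t(j(7, -20), -39) + 221063) = (447792 + 331088)*((11 + 14*(-39)) + 221063) = 778880*((11 - 546) + 221063) = 778880*(-535 + 221063) = 778880*220528 = 171764848640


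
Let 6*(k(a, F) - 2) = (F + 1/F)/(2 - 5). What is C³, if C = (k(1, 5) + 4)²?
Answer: 288136807515649/8303765625 ≈ 34700.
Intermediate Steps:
k(a, F) = 2 - F/18 - 1/(18*F) (k(a, F) = 2 + ((F + 1/F)/(2 - 5))/6 = 2 + ((F + 1/F)/(-3))/6 = 2 + ((F + 1/F)*(-⅓))/6 = 2 + (-F/3 - 1/(3*F))/6 = 2 + (-F/18 - 1/(18*F)) = 2 - F/18 - 1/(18*F))
C = 66049/2025 (C = ((2 - 1/18*5 - 1/18/5) + 4)² = ((2 - 5/18 - 1/18*⅕) + 4)² = ((2 - 5/18 - 1/90) + 4)² = (77/45 + 4)² = (257/45)² = 66049/2025 ≈ 32.617)
C³ = (66049/2025)³ = 288136807515649/8303765625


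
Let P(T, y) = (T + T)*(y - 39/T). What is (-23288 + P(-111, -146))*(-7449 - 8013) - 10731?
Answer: -139879983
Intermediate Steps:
P(T, y) = 2*T*(y - 39/T) (P(T, y) = (2*T)*(y - 39/T) = 2*T*(y - 39/T))
(-23288 + P(-111, -146))*(-7449 - 8013) - 10731 = (-23288 + (-78 + 2*(-111)*(-146)))*(-7449 - 8013) - 10731 = (-23288 + (-78 + 32412))*(-15462) - 10731 = (-23288 + 32334)*(-15462) - 10731 = 9046*(-15462) - 10731 = -139869252 - 10731 = -139879983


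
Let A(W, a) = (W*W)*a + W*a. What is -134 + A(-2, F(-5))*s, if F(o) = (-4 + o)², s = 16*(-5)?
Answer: -13094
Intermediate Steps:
s = -80
A(W, a) = W*a + a*W² (A(W, a) = W²*a + W*a = a*W² + W*a = W*a + a*W²)
-134 + A(-2, F(-5))*s = -134 - 2*(-4 - 5)²*(1 - 2)*(-80) = -134 - 2*(-9)²*(-1)*(-80) = -134 - 2*81*(-1)*(-80) = -134 + 162*(-80) = -134 - 12960 = -13094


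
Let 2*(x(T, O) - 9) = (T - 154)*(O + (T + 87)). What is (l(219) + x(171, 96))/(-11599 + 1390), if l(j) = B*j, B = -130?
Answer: 8484/3403 ≈ 2.4931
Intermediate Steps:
l(j) = -130*j
x(T, O) = 9 + (-154 + T)*(87 + O + T)/2 (x(T, O) = 9 + ((T - 154)*(O + (T + 87)))/2 = 9 + ((-154 + T)*(O + (87 + T)))/2 = 9 + ((-154 + T)*(87 + O + T))/2 = 9 + (-154 + T)*(87 + O + T)/2)
(l(219) + x(171, 96))/(-11599 + 1390) = (-130*219 + (-6690 + (½)*171² - 77*96 - 67/2*171 + (½)*96*171))/(-11599 + 1390) = (-28470 + (-6690 + (½)*29241 - 7392 - 11457/2 + 8208))/(-10209) = (-28470 + (-6690 + 29241/2 - 7392 - 11457/2 + 8208))*(-1/10209) = (-28470 + 3018)*(-1/10209) = -25452*(-1/10209) = 8484/3403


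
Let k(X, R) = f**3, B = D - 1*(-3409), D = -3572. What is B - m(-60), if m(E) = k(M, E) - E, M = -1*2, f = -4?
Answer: -159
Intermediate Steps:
M = -2
B = -163 (B = -3572 - 1*(-3409) = -3572 + 3409 = -163)
k(X, R) = -64 (k(X, R) = (-4)**3 = -64)
m(E) = -64 - E
B - m(-60) = -163 - (-64 - 1*(-60)) = -163 - (-64 + 60) = -163 - 1*(-4) = -163 + 4 = -159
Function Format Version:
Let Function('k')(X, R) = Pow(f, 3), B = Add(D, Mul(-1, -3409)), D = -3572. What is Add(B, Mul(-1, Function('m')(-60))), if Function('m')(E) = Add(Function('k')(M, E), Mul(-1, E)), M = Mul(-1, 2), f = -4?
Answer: -159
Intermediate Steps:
M = -2
B = -163 (B = Add(-3572, Mul(-1, -3409)) = Add(-3572, 3409) = -163)
Function('k')(X, R) = -64 (Function('k')(X, R) = Pow(-4, 3) = -64)
Function('m')(E) = Add(-64, Mul(-1, E))
Add(B, Mul(-1, Function('m')(-60))) = Add(-163, Mul(-1, Add(-64, Mul(-1, -60)))) = Add(-163, Mul(-1, Add(-64, 60))) = Add(-163, Mul(-1, -4)) = Add(-163, 4) = -159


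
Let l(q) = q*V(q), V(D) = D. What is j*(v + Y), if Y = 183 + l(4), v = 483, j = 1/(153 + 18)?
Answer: 682/171 ≈ 3.9883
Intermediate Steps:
j = 1/171 ≈ 0.0058480
l(q) = q**2 (l(q) = q*q = q**2)
Y = 199 (Y = 183 + 4**2 = 183 + 16 = 199)
j*(v + Y) = (483 + 199)/171 = (1/171)*682 = 682/171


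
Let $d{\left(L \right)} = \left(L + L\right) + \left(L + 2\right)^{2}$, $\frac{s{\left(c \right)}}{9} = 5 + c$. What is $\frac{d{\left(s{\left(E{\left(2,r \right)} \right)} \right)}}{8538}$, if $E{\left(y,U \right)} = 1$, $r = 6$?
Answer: $\frac{1622}{4269} \approx 0.37995$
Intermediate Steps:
$s{\left(c \right)} = 45 + 9 c$ ($s{\left(c \right)} = 9 \left(5 + c\right) = 45 + 9 c$)
$d{\left(L \right)} = \left(2 + L\right)^{2} + 2 L$ ($d{\left(L \right)} = 2 L + \left(2 + L\right)^{2} = \left(2 + L\right)^{2} + 2 L$)
$\frac{d{\left(s{\left(E{\left(2,r \right)} \right)} \right)}}{8538} = \frac{\left(2 + \left(45 + 9 \cdot 1\right)\right)^{2} + 2 \left(45 + 9 \cdot 1\right)}{8538} = \left(\left(2 + \left(45 + 9\right)\right)^{2} + 2 \left(45 + 9\right)\right) \frac{1}{8538} = \left(\left(2 + 54\right)^{2} + 2 \cdot 54\right) \frac{1}{8538} = \left(56^{2} + 108\right) \frac{1}{8538} = \left(3136 + 108\right) \frac{1}{8538} = 3244 \cdot \frac{1}{8538} = \frac{1622}{4269}$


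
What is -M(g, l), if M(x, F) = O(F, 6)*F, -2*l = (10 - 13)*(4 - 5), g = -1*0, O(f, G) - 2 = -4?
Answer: -3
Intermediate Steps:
O(f, G) = -2 (O(f, G) = 2 - 4 = -2)
g = 0
l = -3/2 (l = -(10 - 13)*(4 - 5)/2 = -(-3)*(-1)/2 = -½*3 = -3/2 ≈ -1.5000)
M(x, F) = -2*F
-M(g, l) = -(-2)*(-3)/2 = -1*3 = -3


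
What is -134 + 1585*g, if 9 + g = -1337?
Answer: -2133544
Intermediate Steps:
g = -1346 (g = -9 - 1337 = -1346)
-134 + 1585*g = -134 + 1585*(-1346) = -134 - 2133410 = -2133544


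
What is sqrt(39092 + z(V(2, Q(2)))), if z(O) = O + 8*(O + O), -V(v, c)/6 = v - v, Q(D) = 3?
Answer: 2*sqrt(9773) ≈ 197.72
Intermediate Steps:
V(v, c) = 0 (V(v, c) = -6*(v - v) = -6*0 = 0)
z(O) = 17*O (z(O) = O + 8*(2*O) = O + 16*O = 17*O)
sqrt(39092 + z(V(2, Q(2)))) = sqrt(39092 + 17*0) = sqrt(39092 + 0) = sqrt(39092) = 2*sqrt(9773)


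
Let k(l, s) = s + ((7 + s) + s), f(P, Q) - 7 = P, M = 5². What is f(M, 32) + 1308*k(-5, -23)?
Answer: -81064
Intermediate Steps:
M = 25
f(P, Q) = 7 + P
k(l, s) = 7 + 3*s (k(l, s) = s + (7 + 2*s) = 7 + 3*s)
f(M, 32) + 1308*k(-5, -23) = (7 + 25) + 1308*(7 + 3*(-23)) = 32 + 1308*(7 - 69) = 32 + 1308*(-62) = 32 - 81096 = -81064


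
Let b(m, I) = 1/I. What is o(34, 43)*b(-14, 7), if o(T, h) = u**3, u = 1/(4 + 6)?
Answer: 1/7000 ≈ 0.00014286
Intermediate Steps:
u = 1/10 ≈ 0.10000
o(T, h) = 1/1000 (o(T, h) = (1/10)**3 = 1/1000)
o(34, 43)*b(-14, 7) = (1/1000)/7 = (1/1000)*(1/7) = 1/7000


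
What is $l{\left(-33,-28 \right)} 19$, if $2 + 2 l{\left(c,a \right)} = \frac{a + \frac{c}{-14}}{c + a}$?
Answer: $- \frac{25631}{1708} \approx -15.006$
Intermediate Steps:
$l{\left(c,a \right)} = -1 + \frac{a - \frac{c}{14}}{2 \left(a + c\right)}$ ($l{\left(c,a \right)} = -1 + \frac{\left(a + \frac{c}{-14}\right) \frac{1}{c + a}}{2} = -1 + \frac{\left(a + c \left(- \frac{1}{14}\right)\right) \frac{1}{a + c}}{2} = -1 + \frac{\left(a - \frac{c}{14}\right) \frac{1}{a + c}}{2} = -1 + \frac{\frac{1}{a + c} \left(a - \frac{c}{14}\right)}{2} = -1 + \frac{a - \frac{c}{14}}{2 \left(a + c\right)}$)
$l{\left(-33,-28 \right)} 19 = \frac{\left(- \frac{29}{28}\right) \left(-33\right) - -14}{-28 - 33} \cdot 19 = \frac{\frac{957}{28} + 14}{-61} \cdot 19 = \left(- \frac{1}{61}\right) \frac{1349}{28} \cdot 19 = \left(- \frac{1349}{1708}\right) 19 = - \frac{25631}{1708}$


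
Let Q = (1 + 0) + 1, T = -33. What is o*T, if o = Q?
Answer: -66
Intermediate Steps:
Q = 2 (Q = 1 + 1 = 2)
o = 2
o*T = 2*(-33) = -66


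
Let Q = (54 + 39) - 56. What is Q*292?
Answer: 10804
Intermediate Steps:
Q = 37 (Q = 93 - 56 = 37)
Q*292 = 37*292 = 10804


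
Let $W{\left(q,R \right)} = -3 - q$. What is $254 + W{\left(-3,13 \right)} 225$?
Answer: $254$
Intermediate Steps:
$254 + W{\left(-3,13 \right)} 225 = 254 + \left(-3 - -3\right) 225 = 254 + \left(-3 + 3\right) 225 = 254 + 0 \cdot 225 = 254 + 0 = 254$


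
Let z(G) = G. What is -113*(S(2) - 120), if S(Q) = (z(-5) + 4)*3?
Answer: 13899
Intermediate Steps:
S(Q) = -3 (S(Q) = (-5 + 4)*3 = -1*3 = -3)
-113*(S(2) - 120) = -113*(-3 - 120) = -113*(-123) = 13899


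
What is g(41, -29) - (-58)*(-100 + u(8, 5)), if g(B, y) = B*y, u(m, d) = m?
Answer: -6525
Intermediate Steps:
g(41, -29) - (-58)*(-100 + u(8, 5)) = 41*(-29) - (-58)*(-100 + 8) = -1189 - (-58)*(-92) = -1189 - 1*5336 = -1189 - 5336 = -6525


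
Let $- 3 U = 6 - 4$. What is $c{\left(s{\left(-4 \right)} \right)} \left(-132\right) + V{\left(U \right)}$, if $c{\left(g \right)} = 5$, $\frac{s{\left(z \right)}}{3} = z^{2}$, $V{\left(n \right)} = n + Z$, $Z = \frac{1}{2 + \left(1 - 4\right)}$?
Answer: $- \frac{1985}{3} \approx -661.67$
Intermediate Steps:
$Z = -1$ ($Z = \frac{1}{2 - 3} = \frac{1}{-1} = -1$)
$U = - \frac{2}{3}$ ($U = - \frac{6 - 4}{3} = \left(- \frac{1}{3}\right) 2 = - \frac{2}{3} \approx -0.66667$)
$V{\left(n \right)} = -1 + n$ ($V{\left(n \right)} = n - 1 = -1 + n$)
$s{\left(z \right)} = 3 z^{2}$
$c{\left(s{\left(-4 \right)} \right)} \left(-132\right) + V{\left(U \right)} = 5 \left(-132\right) - \frac{5}{3} = -660 - \frac{5}{3} = - \frac{1985}{3}$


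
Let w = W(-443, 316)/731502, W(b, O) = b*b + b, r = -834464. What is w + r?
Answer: -305205944561/365751 ≈ -8.3446e+5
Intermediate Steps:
W(b, O) = b + b**2 (W(b, O) = b**2 + b = b + b**2)
w = 97903/365751 (w = -443*(1 - 443)/731502 = -443*(-442)*(1/731502) = 195806*(1/731502) = 97903/365751 ≈ 0.26768)
w + r = 97903/365751 - 834464 = -305205944561/365751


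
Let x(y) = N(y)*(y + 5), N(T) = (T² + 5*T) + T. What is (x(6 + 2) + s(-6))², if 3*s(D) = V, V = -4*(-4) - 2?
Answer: 19201924/9 ≈ 2.1335e+6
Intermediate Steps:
V = 14 (V = 16 - 2 = 14)
s(D) = 14/3 (s(D) = (⅓)*14 = 14/3)
N(T) = T² + 6*T
x(y) = y*(5 + y)*(6 + y) (x(y) = (y*(6 + y))*(y + 5) = (y*(6 + y))*(5 + y) = y*(5 + y)*(6 + y))
(x(6 + 2) + s(-6))² = ((6 + 2)*(5 + (6 + 2))*(6 + (6 + 2)) + 14/3)² = (8*(5 + 8)*(6 + 8) + 14/3)² = (8*13*14 + 14/3)² = (1456 + 14/3)² = (4382/3)² = 19201924/9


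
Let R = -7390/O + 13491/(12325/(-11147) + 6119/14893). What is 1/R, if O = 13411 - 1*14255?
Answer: -8112790484/157452530568667 ≈ -5.1525e-5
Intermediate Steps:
O = -844 (O = 13411 - 14255 = -844)
R = -157452530568667/8112790484 (R = -7390/(-844) + 13491/(12325/(-11147) + 6119/14893) = -7390*(-1/844) + 13491/(12325*(-1/11147) + 6119*(1/14893)) = 3695/422 + 13491/(-12325/11147 + 6119/14893) = 3695/422 + 13491/(-115347732/166012271) = 3695/422 + 13491*(-166012271/115347732) = 3695/422 - 746557182687/38449244 = -157452530568667/8112790484 ≈ -19408.)
1/R = 1/(-157452530568667/8112790484) = -8112790484/157452530568667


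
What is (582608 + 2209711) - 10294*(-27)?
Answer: 3070257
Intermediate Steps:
(582608 + 2209711) - 10294*(-27) = 2792319 + 277938 = 3070257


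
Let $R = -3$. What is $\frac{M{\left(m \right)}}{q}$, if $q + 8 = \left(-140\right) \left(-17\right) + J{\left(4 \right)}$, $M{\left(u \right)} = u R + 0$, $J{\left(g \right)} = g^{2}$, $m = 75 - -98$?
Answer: $- \frac{173}{796} \approx -0.21734$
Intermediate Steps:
$m = 173$ ($m = 75 + 98 = 173$)
$M{\left(u \right)} = - 3 u$ ($M{\left(u \right)} = u \left(-3\right) + 0 = - 3 u + 0 = - 3 u$)
$q = 2388$ ($q = -8 + \left(\left(-140\right) \left(-17\right) + 4^{2}\right) = -8 + \left(2380 + 16\right) = -8 + 2396 = 2388$)
$\frac{M{\left(m \right)}}{q} = \frac{\left(-3\right) 173}{2388} = \left(-519\right) \frac{1}{2388} = - \frac{173}{796}$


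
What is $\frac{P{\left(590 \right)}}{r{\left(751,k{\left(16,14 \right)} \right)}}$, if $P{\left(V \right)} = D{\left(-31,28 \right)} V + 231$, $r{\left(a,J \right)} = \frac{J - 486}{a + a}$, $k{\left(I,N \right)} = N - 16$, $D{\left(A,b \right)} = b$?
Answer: $- \frac{12580001}{244} \approx -51557.0$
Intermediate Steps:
$k{\left(I,N \right)} = -16 + N$ ($k{\left(I,N \right)} = N - 16 = -16 + N$)
$r{\left(a,J \right)} = \frac{-486 + J}{2 a}$
$P{\left(V \right)} = 231 + 28 V$ ($P{\left(V \right)} = 28 V + 231 = 231 + 28 V$)
$\frac{P{\left(590 \right)}}{r{\left(751,k{\left(16,14 \right)} \right)}} = \frac{231 + 28 \cdot 590}{\frac{1}{2} \cdot \frac{1}{751} \left(-486 + \left(-16 + 14\right)\right)} = \frac{231 + 16520}{\frac{1}{2} \cdot \frac{1}{751} \left(-486 - 2\right)} = \frac{16751}{\frac{1}{2} \cdot \frac{1}{751} \left(-488\right)} = \frac{16751}{- \frac{244}{751}} = 16751 \left(- \frac{751}{244}\right) = - \frac{12580001}{244}$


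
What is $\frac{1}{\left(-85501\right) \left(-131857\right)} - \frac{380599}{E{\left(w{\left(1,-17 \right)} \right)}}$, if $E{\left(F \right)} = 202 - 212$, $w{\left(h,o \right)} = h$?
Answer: $\frac{4290837104968853}{112739053570} \approx 38060.0$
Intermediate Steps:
$E{\left(F \right)} = -10$ ($E{\left(F \right)} = 202 - 212 = -10$)
$\frac{1}{\left(-85501\right) \left(-131857\right)} - \frac{380599}{E{\left(w{\left(1,-17 \right)} \right)}} = \frac{1}{\left(-85501\right) \left(-131857\right)} - \frac{380599}{-10} = \left(- \frac{1}{85501}\right) \left(- \frac{1}{131857}\right) - - \frac{380599}{10} = \frac{1}{11273905357} + \frac{380599}{10} = \frac{4290837104968853}{112739053570}$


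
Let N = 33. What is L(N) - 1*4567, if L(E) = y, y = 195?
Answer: -4372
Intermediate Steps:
L(E) = 195
L(N) - 1*4567 = 195 - 1*4567 = 195 - 4567 = -4372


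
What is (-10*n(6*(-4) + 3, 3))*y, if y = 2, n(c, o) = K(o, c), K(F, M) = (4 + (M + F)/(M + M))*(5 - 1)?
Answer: -2480/7 ≈ -354.29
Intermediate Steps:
K(F, M) = 16 + 2*(F + M)/M (K(F, M) = (4 + (F + M)/((2*M)))*4 = (4 + (F + M)*(1/(2*M)))*4 = (4 + (F + M)/(2*M))*4 = 16 + 2*(F + M)/M)
n(c, o) = 18 + 2*o/c
(-10*n(6*(-4) + 3, 3))*y = -10*(18 + 2*3/(6*(-4) + 3))*2 = -10*(18 + 2*3/(-24 + 3))*2 = -10*(18 + 2*3/(-21))*2 = -10*(18 + 2*3*(-1/21))*2 = -10*(18 - 2/7)*2 = -10*124/7*2 = -1240/7*2 = -2480/7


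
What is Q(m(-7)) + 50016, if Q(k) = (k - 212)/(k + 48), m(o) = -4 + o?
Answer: 1850369/37 ≈ 50010.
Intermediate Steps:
Q(k) = (-212 + k)/(48 + k)
Q(m(-7)) + 50016 = (-212 + (-4 - 7))/(48 + (-4 - 7)) + 50016 = (-212 - 11)/(48 - 11) + 50016 = -223/37 + 50016 = 1850369/37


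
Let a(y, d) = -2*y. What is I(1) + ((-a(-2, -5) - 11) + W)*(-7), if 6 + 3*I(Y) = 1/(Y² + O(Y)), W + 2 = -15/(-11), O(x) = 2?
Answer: 10649/99 ≈ 107.57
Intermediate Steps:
W = -7/11 (W = -2 - 15/(-11) = -2 - 15*(-1/11) = -2 + 15/11 = -7/11 ≈ -0.63636)
I(Y) = -2 + 1/(3*(2 + Y²)) (I(Y) = -2 + 1/(3*(Y² + 2)) = -2 + 1/(3*(2 + Y²)))
I(1) + ((-a(-2, -5) - 11) + W)*(-7) = (-11 - 6*1²)/(3*(2 + 1²)) + ((-(-2)*(-2) - 11) - 7/11)*(-7) = (-11 - 6*1)/(3*(2 + 1)) + ((-1*4 - 11) - 7/11)*(-7) = (⅓)*(-11 - 6)/3 + ((-4 - 11) - 7/11)*(-7) = (⅓)*(⅓)*(-17) + (-15 - 7/11)*(-7) = -17/9 - 172/11*(-7) = -17/9 + 1204/11 = 10649/99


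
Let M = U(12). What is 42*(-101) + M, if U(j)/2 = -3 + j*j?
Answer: -3960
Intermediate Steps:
U(j) = -6 + 2*j² (U(j) = 2*(-3 + j*j) = 2*(-3 + j²) = -6 + 2*j²)
M = 282 (M = -6 + 2*12² = -6 + 2*144 = -6 + 288 = 282)
42*(-101) + M = 42*(-101) + 282 = -4242 + 282 = -3960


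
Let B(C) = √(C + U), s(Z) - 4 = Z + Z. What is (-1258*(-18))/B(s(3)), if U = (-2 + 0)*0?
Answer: 11322*√10/5 ≈ 7160.7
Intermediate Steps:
s(Z) = 4 + 2*Z (s(Z) = 4 + (Z + Z) = 4 + 2*Z)
U = 0 (U = -2*0 = 0)
B(C) = √C (B(C) = √(C + 0) = √C)
(-1258*(-18))/B(s(3)) = (-1258*(-18))/(√(4 + 2*3)) = 22644/(√(4 + 6)) = 22644/(√10) = 22644*(√10/10) = 11322*√10/5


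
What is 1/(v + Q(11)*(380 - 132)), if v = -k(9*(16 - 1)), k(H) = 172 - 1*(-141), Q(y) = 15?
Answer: 1/3407 ≈ 0.00029351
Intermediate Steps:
k(H) = 313 (k(H) = 172 + 141 = 313)
v = -313 (v = -1*313 = -313)
1/(v + Q(11)*(380 - 132)) = 1/(-313 + 15*(380 - 132)) = 1/(-313 + 15*248) = 1/(-313 + 3720) = 1/3407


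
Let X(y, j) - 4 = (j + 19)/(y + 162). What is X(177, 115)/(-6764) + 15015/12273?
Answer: 5735174695/4690323318 ≈ 1.2228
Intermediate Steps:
X(y, j) = 4 + (19 + j)/(162 + y) (X(y, j) = 4 + (j + 19)/(y + 162) = 4 + (19 + j)/(162 + y))
X(177, 115)/(-6764) + 15015/12273 = ((667 + 115 + 4*177)/(162 + 177))/(-6764) + 15015/12273 = ((667 + 115 + 708)/339)*(-1/6764) + 15015*(1/12273) = ((1/339)*1490)*(-1/6764) + 5005/4091 = (1490/339)*(-1/6764) + 5005/4091 = -745/1146498 + 5005/4091 = 5735174695/4690323318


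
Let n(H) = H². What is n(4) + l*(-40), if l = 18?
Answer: -704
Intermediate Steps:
n(4) + l*(-40) = 4² + 18*(-40) = 16 - 720 = -704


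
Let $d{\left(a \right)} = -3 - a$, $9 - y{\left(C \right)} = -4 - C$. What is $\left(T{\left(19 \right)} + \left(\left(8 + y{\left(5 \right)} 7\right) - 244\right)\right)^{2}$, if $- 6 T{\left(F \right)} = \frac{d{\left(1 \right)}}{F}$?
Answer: $\frac{39287824}{3249} \approx 12092.0$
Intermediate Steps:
$y{\left(C \right)} = 13 + C$ ($y{\left(C \right)} = 9 - \left(-4 - C\right) = 9 + \left(4 + C\right) = 13 + C$)
$T{\left(F \right)} = \frac{2}{3 F}$ ($T{\left(F \right)} = - \frac{\left(-3 - 1\right) \frac{1}{F}}{6} = - \frac{\left(-4\right) \frac{1}{F}}{6} = \frac{2}{3 F}$)
$\left(T{\left(19 \right)} + \left(\left(8 + y{\left(5 \right)} 7\right) - 244\right)\right)^{2} = \left(\frac{2}{3 \cdot 19} - \left(236 - \left(13 + 5\right) 7\right)\right)^{2} = \left(\frac{2}{3} \cdot \frac{1}{19} + \left(\left(8 + 18 \cdot 7\right) - 244\right)\right)^{2} = \left(\frac{2}{57} + \left(\left(8 + 126\right) - 244\right)\right)^{2} = \left(\frac{2}{57} + \left(134 - 244\right)\right)^{2} = \left(\frac{2}{57} - 110\right)^{2} = \left(- \frac{6268}{57}\right)^{2} = \frac{39287824}{3249}$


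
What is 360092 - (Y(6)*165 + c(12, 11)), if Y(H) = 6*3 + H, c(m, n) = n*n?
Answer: 356011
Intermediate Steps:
c(m, n) = n²
Y(H) = 18 + H
360092 - (Y(6)*165 + c(12, 11)) = 360092 - ((18 + 6)*165 + 11²) = 360092 - (24*165 + 121) = 360092 - (3960 + 121) = 360092 - 1*4081 = 360092 - 4081 = 356011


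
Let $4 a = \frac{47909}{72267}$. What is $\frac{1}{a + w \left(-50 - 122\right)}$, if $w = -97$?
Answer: $\frac{289068}{4822858421} \approx 5.9937 \cdot 10^{-5}$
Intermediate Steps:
$a = \frac{47909}{289068}$ ($a = \frac{47909 \cdot \frac{1}{72267}}{4} = \frac{1}{4} \cdot \frac{47909}{72267} = \frac{47909}{289068} \approx 0.16574$)
$\frac{1}{a + w \left(-50 - 122\right)} = \frac{1}{\frac{47909}{289068} - 97 \left(-50 - 122\right)} = \frac{1}{\frac{47909}{289068} - -16684} = \frac{1}{\frac{47909}{289068} + 16684} = \frac{1}{\frac{4822858421}{289068}} = \frac{289068}{4822858421}$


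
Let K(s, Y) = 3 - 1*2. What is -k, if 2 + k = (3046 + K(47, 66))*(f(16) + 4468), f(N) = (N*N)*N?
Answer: -26094506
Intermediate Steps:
K(s, Y) = 1 (K(s, Y) = 3 - 2 = 1)
f(N) = N³ (f(N) = N²*N = N³)
k = 26094506 (k = -2 + (3046 + 1)*(16³ + 4468) = -2 + 3047*(4096 + 4468) = -2 + 3047*8564 = -2 + 26094508 = 26094506)
-k = -1*26094506 = -26094506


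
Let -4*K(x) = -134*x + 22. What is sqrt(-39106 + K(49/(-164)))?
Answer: I*sqrt(1052212110)/164 ≈ 197.79*I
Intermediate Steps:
K(x) = -11/2 + 67*x/2 (K(x) = -(-134*x + 22)/4 = -(22 - 134*x)/4 = -11/2 + 67*x/2)
sqrt(-39106 + K(49/(-164))) = sqrt(-39106 + (-11/2 + 67*(49/(-164))/2)) = sqrt(-39106 + (-11/2 + 67*(49*(-1/164))/2)) = sqrt(-39106 + (-11/2 + (67/2)*(-49/164))) = sqrt(-39106 + (-11/2 - 3283/328)) = sqrt(-39106 - 5087/328) = sqrt(-12831855/328) = I*sqrt(1052212110)/164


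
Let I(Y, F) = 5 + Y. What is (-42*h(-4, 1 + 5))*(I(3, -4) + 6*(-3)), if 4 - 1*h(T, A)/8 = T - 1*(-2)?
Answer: 20160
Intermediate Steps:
h(T, A) = 16 - 8*T (h(T, A) = 32 - 8*(T - 1*(-2)) = 32 - 8*(T + 2) = 32 - 8*(2 + T) = 32 + (-16 - 8*T) = 16 - 8*T)
(-42*h(-4, 1 + 5))*(I(3, -4) + 6*(-3)) = (-42*(16 - 8*(-4)))*((5 + 3) + 6*(-3)) = (-42*(16 + 32))*(8 - 18) = -42*48*(-10) = -2016*(-10) = 20160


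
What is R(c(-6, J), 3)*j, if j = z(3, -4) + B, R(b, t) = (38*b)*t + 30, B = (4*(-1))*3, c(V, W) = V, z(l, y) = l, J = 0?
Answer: 5886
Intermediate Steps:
B = -12 (B = -4*3 = -12)
R(b, t) = 30 + 38*b*t (R(b, t) = 38*b*t + 30 = 30 + 38*b*t)
j = -9 (j = 3 - 12 = -9)
R(c(-6, J), 3)*j = (30 + 38*(-6)*3)*(-9) = (30 - 684)*(-9) = -654*(-9) = 5886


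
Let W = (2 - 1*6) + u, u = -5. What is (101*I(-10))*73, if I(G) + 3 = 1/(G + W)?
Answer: -427634/19 ≈ -22507.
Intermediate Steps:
W = -9 (W = (2 - 1*6) - 5 = (2 - 6) - 5 = -4 - 5 = -9)
I(G) = -3 + 1/(-9 + G) (I(G) = -3 + 1/(G - 9) = -3 + 1/(-9 + G))
(101*I(-10))*73 = (101*((28 - 3*(-10))/(-9 - 10)))*73 = (101*((28 + 30)/(-19)))*73 = (101*(-1/19*58))*73 = (101*(-58/19))*73 = -5858/19*73 = -427634/19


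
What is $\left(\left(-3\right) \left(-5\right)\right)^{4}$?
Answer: $50625$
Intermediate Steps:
$\left(\left(-3\right) \left(-5\right)\right)^{4} = 15^{4} = 50625$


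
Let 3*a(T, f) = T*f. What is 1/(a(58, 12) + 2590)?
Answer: 1/2822 ≈ 0.00035436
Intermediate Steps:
a(T, f) = T*f/3 (a(T, f) = (T*f)/3 = T*f/3)
1/(a(58, 12) + 2590) = 1/((⅓)*58*12 + 2590) = 1/(232 + 2590) = 1/2822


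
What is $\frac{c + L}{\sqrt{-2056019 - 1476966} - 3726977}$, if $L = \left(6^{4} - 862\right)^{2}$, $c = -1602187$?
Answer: $\frac{1756438539629}{4630120363838} + \frac{471277 i \sqrt{3532985}}{4630120363838} \approx 0.37935 + 0.00019132 i$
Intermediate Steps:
$L = 188356$ ($L = \left(1296 - 862\right)^{2} = 434^{2} = 188356$)
$\frac{c + L}{\sqrt{-2056019 - 1476966} - 3726977} = \frac{-1602187 + 188356}{\sqrt{-2056019 - 1476966} - 3726977} = - \frac{1413831}{\sqrt{-3532985} - 3726977} = - \frac{1413831}{i \sqrt{3532985} - 3726977} = - \frac{1413831}{-3726977 + i \sqrt{3532985}}$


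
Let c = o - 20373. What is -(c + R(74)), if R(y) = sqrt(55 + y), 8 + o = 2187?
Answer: 18194 - sqrt(129) ≈ 18183.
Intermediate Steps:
o = 2179 (o = -8 + 2187 = 2179)
c = -18194 (c = 2179 - 20373 = -18194)
-(c + R(74)) = -(-18194 + sqrt(55 + 74)) = -(-18194 + sqrt(129)) = 18194 - sqrt(129)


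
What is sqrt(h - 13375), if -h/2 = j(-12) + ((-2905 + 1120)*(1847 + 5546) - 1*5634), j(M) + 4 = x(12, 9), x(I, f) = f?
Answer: sqrt(26390893) ≈ 5137.2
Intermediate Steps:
j(M) = 5 (j(M) = -4 + 9 = 5)
h = 26404268 (h = -2*(5 + ((-2905 + 1120)*(1847 + 5546) - 1*5634)) = -2*(5 + (-1785*7393 - 5634)) = -2*(5 + (-13196505 - 5634)) = -2*(5 - 13202139) = -2*(-13202134) = 26404268)
sqrt(h - 13375) = sqrt(26404268 - 13375) = sqrt(26390893)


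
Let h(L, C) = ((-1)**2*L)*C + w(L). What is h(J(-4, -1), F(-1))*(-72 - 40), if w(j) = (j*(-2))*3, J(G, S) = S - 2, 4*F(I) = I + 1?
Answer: -2016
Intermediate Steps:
F(I) = 1/4 + I/4 (F(I) = (I + 1)/4 = (1 + I)/4 = 1/4 + I/4)
J(G, S) = -2 + S
w(j) = -6*j (w(j) = -2*j*3 = -6*j)
h(L, C) = -6*L + C*L (h(L, C) = ((-1)**2*L)*C - 6*L = (1*L)*C - 6*L = L*C - 6*L = C*L - 6*L = -6*L + C*L)
h(J(-4, -1), F(-1))*(-72 - 40) = ((-2 - 1)*(-6 + (1/4 + (1/4)*(-1))))*(-72 - 40) = -3*(-6 + (1/4 - 1/4))*(-112) = -3*(-6 + 0)*(-112) = -3*(-6)*(-112) = 18*(-112) = -2016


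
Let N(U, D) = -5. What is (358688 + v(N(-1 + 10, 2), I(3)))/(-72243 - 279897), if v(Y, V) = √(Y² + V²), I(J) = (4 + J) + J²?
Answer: -89672/88035 - √281/352140 ≈ -1.0186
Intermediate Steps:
I(J) = 4 + J + J²
v(Y, V) = √(V² + Y²)
(358688 + v(N(-1 + 10, 2), I(3)))/(-72243 - 279897) = (358688 + √((4 + 3 + 3²)² + (-5)²))/(-72243 - 279897) = (358688 + √((4 + 3 + 9)² + 25))/(-352140) = (358688 + √(16² + 25))*(-1/352140) = (358688 + √(256 + 25))*(-1/352140) = (358688 + √281)*(-1/352140) = -89672/88035 - √281/352140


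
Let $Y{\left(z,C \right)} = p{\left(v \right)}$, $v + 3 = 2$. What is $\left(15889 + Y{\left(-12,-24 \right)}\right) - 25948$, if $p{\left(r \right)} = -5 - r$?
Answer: $-10063$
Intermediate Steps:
$v = -1$ ($v = -3 + 2 = -1$)
$Y{\left(z,C \right)} = -4$ ($Y{\left(z,C \right)} = -5 - -1 = -5 + 1 = -4$)
$\left(15889 + Y{\left(-12,-24 \right)}\right) - 25948 = \left(15889 - 4\right) - 25948 = 15885 - 25948 = -10063$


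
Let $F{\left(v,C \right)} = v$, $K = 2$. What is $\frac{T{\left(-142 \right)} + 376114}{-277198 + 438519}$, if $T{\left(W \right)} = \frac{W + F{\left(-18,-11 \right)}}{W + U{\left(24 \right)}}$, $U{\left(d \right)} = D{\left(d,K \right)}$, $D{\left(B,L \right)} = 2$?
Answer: $\frac{2632806}{1129247} \approx 2.3315$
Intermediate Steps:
$U{\left(d \right)} = 2$
$T{\left(W \right)} = \frac{-18 + W}{2 + W}$ ($T{\left(W \right)} = \frac{W - 18}{W + 2} = \frac{-18 + W}{2 + W}$)
$\frac{T{\left(-142 \right)} + 376114}{-277198 + 438519} = \frac{\frac{-18 - 142}{2 - 142} + 376114}{-277198 + 438519} = \frac{\frac{1}{-140} \left(-160\right) + 376114}{161321} = \left(\left(- \frac{1}{140}\right) \left(-160\right) + 376114\right) \frac{1}{161321} = \left(\frac{8}{7} + 376114\right) \frac{1}{161321} = \frac{2632806}{7} \cdot \frac{1}{161321} = \frac{2632806}{1129247}$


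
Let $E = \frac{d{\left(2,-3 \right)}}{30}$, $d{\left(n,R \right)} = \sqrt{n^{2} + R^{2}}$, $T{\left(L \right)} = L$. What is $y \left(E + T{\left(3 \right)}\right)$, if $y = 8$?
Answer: $24 + \frac{4 \sqrt{13}}{15} \approx 24.961$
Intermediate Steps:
$d{\left(n,R \right)} = \sqrt{R^{2} + n^{2}}$
$E = \frac{\sqrt{13}}{30}$ ($E = \frac{\sqrt{\left(-3\right)^{2} + 2^{2}}}{30} = \sqrt{9 + 4} \cdot \frac{1}{30} = \sqrt{13} \cdot \frac{1}{30} = \frac{\sqrt{13}}{30} \approx 0.12019$)
$y \left(E + T{\left(3 \right)}\right) = 8 \left(\frac{\sqrt{13}}{30} + 3\right) = 8 \left(3 + \frac{\sqrt{13}}{30}\right) = 24 + \frac{4 \sqrt{13}}{15}$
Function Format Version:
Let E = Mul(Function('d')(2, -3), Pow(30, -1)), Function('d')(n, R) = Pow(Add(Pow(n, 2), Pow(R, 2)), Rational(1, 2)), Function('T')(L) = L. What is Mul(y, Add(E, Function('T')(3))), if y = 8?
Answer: Add(24, Mul(Rational(4, 15), Pow(13, Rational(1, 2)))) ≈ 24.961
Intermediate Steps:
Function('d')(n, R) = Pow(Add(Pow(R, 2), Pow(n, 2)), Rational(1, 2))
E = Mul(Rational(1, 30), Pow(13, Rational(1, 2))) (E = Mul(Pow(Add(Pow(-3, 2), Pow(2, 2)), Rational(1, 2)), Pow(30, -1)) = Mul(Pow(Add(9, 4), Rational(1, 2)), Rational(1, 30)) = Mul(Pow(13, Rational(1, 2)), Rational(1, 30)) = Mul(Rational(1, 30), Pow(13, Rational(1, 2))) ≈ 0.12019)
Mul(y, Add(E, Function('T')(3))) = Mul(8, Add(Mul(Rational(1, 30), Pow(13, Rational(1, 2))), 3)) = Mul(8, Add(3, Mul(Rational(1, 30), Pow(13, Rational(1, 2))))) = Add(24, Mul(Rational(4, 15), Pow(13, Rational(1, 2))))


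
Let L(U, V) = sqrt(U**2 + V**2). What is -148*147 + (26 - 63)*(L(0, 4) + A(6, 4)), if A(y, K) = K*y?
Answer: -22792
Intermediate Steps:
-148*147 + (26 - 63)*(L(0, 4) + A(6, 4)) = -148*147 + (26 - 63)*(sqrt(0**2 + 4**2) + 4*6) = -21756 - 37*(sqrt(0 + 16) + 24) = -21756 - 37*(sqrt(16) + 24) = -21756 - 37*(4 + 24) = -21756 - 37*28 = -21756 - 1036 = -22792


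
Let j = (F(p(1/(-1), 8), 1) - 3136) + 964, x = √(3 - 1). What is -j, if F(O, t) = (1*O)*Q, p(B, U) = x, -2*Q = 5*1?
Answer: 2172 + 5*√2/2 ≈ 2175.5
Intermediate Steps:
Q = -5/2 ≈ -2.5000
x = √2 ≈ 1.4142
p(B, U) = √2
F(O, t) = -5*O/2 (F(O, t) = (1*O)*(-5/2) = O*(-5/2) = -5*O/2)
j = -2172 - 5*√2/2 (j = (-5*√2/2 - 3136) + 964 = (-3136 - 5*√2/2) + 964 = -2172 - 5*√2/2 ≈ -2175.5)
-j = -(-2172 - 5*√2/2) = 2172 + 5*√2/2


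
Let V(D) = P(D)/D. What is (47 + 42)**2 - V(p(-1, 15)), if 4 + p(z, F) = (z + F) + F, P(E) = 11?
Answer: 198014/25 ≈ 7920.6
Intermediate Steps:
p(z, F) = -4 + z + 2*F (p(z, F) = -4 + ((z + F) + F) = -4 + ((F + z) + F) = -4 + (z + 2*F) = -4 + z + 2*F)
V(D) = 11/D
(47 + 42)**2 - V(p(-1, 15)) = (47 + 42)**2 - 11/(-4 - 1 + 2*15) = 89**2 - 11/(-4 - 1 + 30) = 7921 - 11/25 = 198014/25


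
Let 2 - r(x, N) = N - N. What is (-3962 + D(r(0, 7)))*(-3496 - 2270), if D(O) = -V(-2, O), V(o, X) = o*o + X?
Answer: 22879488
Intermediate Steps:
V(o, X) = X + o² (V(o, X) = o² + X = X + o²)
r(x, N) = 2 (r(x, N) = 2 - (N - N) = 2 - 1*0 = 2 + 0 = 2)
D(O) = -4 - O (D(O) = -(O + (-2)²) = -(O + 4) = -(4 + O) = -4 - O)
(-3962 + D(r(0, 7)))*(-3496 - 2270) = (-3962 + (-4 - 1*2))*(-3496 - 2270) = (-3962 + (-4 - 2))*(-5766) = (-3962 - 6)*(-5766) = -3968*(-5766) = 22879488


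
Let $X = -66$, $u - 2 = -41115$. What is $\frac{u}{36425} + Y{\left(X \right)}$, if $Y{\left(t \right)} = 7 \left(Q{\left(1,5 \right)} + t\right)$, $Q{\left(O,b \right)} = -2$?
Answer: $- \frac{17379413}{36425} \approx -477.13$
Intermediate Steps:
$u = -41113$ ($u = 2 - 41115 = -41113$)
$Y{\left(t \right)} = -14 + 7 t$ ($Y{\left(t \right)} = 7 \left(-2 + t\right) = -14 + 7 t$)
$\frac{u}{36425} + Y{\left(X \right)} = - \frac{41113}{36425} + \left(-14 + 7 \left(-66\right)\right) = \left(-41113\right) \frac{1}{36425} - 476 = - \frac{41113}{36425} - 476 = - \frac{17379413}{36425}$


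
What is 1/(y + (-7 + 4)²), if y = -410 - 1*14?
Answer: -1/415 ≈ -0.0024096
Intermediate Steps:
y = -424 (y = -410 - 14 = -424)
1/(y + (-7 + 4)²) = 1/(-424 + (-7 + 4)²) = 1/(-424 + (-3)²) = 1/(-424 + 9) = 1/(-415) = -1/415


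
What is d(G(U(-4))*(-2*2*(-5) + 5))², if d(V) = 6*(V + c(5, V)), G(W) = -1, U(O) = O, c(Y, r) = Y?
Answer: 14400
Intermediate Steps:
d(V) = 30 + 6*V (d(V) = 6*(V + 5) = 6*(5 + V) = 30 + 6*V)
d(G(U(-4))*(-2*2*(-5) + 5))² = (30 + 6*(-(-2*2*(-5) + 5)))² = (30 + 6*(-(-4*(-5) + 5)))² = (30 + 6*(-(20 + 5)))² = (30 + 6*(-1*25))² = (30 + 6*(-25))² = (30 - 150)² = (-120)² = 14400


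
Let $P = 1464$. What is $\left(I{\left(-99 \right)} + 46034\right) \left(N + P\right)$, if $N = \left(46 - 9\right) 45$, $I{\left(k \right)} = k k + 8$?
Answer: $174732747$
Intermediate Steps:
$I{\left(k \right)} = 8 + k^{2}$ ($I{\left(k \right)} = k^{2} + 8 = 8 + k^{2}$)
$N = 1665$ ($N = 37 \cdot 45 = 1665$)
$\left(I{\left(-99 \right)} + 46034\right) \left(N + P\right) = \left(\left(8 + \left(-99\right)^{2}\right) + 46034\right) \left(1665 + 1464\right) = \left(\left(8 + 9801\right) + 46034\right) 3129 = \left(9809 + 46034\right) 3129 = 55843 \cdot 3129 = 174732747$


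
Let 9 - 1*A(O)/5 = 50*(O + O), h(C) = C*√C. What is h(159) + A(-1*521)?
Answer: 260545 + 159*√159 ≈ 2.6255e+5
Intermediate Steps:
h(C) = C^(3/2)
A(O) = 45 - 500*O (A(O) = 45 - 250*(O + O) = 45 - 250*2*O = 45 - 500*O)
h(159) + A(-1*521) = 159^(3/2) + (45 - (-500)*521) = 159*√159 + (45 - 500*(-521)) = 159*√159 + (45 + 260500) = 159*√159 + 260545 = 260545 + 159*√159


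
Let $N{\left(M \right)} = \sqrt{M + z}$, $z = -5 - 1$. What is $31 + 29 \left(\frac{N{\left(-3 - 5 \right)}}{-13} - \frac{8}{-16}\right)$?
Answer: $\frac{91}{2} - \frac{29 i \sqrt{14}}{13} \approx 45.5 - 8.3468 i$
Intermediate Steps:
$z = -6$
$N{\left(M \right)} = \sqrt{-6 + M}$ ($N{\left(M \right)} = \sqrt{M - 6} = \sqrt{-6 + M}$)
$31 + 29 \left(\frac{N{\left(-3 - 5 \right)}}{-13} - \frac{8}{-16}\right) = 31 + 29 \left(\frac{\sqrt{-6 - 8}}{-13} - \frac{8}{-16}\right) = 31 + 29 \left(\sqrt{-6 - 8} \left(- \frac{1}{13}\right) - - \frac{1}{2}\right) = 31 + 29 \left(\sqrt{-14} \left(- \frac{1}{13}\right) + \frac{1}{2}\right) = 31 + 29 \left(i \sqrt{14} \left(- \frac{1}{13}\right) + \frac{1}{2}\right) = 31 + 29 \left(- \frac{i \sqrt{14}}{13} + \frac{1}{2}\right) = 31 + 29 \left(\frac{1}{2} - \frac{i \sqrt{14}}{13}\right) = 31 + \left(\frac{29}{2} - \frac{29 i \sqrt{14}}{13}\right) = \frac{91}{2} - \frac{29 i \sqrt{14}}{13}$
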